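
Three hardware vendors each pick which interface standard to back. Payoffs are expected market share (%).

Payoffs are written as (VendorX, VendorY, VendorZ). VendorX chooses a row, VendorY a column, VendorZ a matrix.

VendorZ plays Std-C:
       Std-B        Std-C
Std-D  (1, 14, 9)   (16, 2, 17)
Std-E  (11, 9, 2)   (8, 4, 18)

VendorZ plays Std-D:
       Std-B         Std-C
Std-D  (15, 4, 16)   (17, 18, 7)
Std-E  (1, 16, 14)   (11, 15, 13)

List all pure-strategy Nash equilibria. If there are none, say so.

VendorX against (Std-B, Std-C): payoffs 1, 11 → best response Std-E.
VendorX against (Std-B, Std-D): payoffs 15, 1 → best response Std-D.
VendorX against (Std-C, Std-C): payoffs 16, 8 → best response Std-D.
VendorX against (Std-C, Std-D): payoffs 17, 11 → best response Std-D.
VendorY against (Std-D, Std-C): payoffs 14, 2 → best response Std-B.
VendorY against (Std-D, Std-D): payoffs 4, 18 → best response Std-C.
VendorY against (Std-E, Std-C): payoffs 9, 4 → best response Std-B.
VendorY against (Std-E, Std-D): payoffs 16, 15 → best response Std-B.
VendorZ against (Std-D, Std-B): payoffs 9, 16 → best response Std-D.
VendorZ against (Std-D, Std-C): payoffs 17, 7 → best response Std-C.
VendorZ against (Std-E, Std-B): payoffs 2, 14 → best response Std-D.
VendorZ against (Std-E, Std-C): payoffs 18, 13 → best response Std-C.
No profile is a mutual best response for all players.

No pure-strategy Nash equilibrium.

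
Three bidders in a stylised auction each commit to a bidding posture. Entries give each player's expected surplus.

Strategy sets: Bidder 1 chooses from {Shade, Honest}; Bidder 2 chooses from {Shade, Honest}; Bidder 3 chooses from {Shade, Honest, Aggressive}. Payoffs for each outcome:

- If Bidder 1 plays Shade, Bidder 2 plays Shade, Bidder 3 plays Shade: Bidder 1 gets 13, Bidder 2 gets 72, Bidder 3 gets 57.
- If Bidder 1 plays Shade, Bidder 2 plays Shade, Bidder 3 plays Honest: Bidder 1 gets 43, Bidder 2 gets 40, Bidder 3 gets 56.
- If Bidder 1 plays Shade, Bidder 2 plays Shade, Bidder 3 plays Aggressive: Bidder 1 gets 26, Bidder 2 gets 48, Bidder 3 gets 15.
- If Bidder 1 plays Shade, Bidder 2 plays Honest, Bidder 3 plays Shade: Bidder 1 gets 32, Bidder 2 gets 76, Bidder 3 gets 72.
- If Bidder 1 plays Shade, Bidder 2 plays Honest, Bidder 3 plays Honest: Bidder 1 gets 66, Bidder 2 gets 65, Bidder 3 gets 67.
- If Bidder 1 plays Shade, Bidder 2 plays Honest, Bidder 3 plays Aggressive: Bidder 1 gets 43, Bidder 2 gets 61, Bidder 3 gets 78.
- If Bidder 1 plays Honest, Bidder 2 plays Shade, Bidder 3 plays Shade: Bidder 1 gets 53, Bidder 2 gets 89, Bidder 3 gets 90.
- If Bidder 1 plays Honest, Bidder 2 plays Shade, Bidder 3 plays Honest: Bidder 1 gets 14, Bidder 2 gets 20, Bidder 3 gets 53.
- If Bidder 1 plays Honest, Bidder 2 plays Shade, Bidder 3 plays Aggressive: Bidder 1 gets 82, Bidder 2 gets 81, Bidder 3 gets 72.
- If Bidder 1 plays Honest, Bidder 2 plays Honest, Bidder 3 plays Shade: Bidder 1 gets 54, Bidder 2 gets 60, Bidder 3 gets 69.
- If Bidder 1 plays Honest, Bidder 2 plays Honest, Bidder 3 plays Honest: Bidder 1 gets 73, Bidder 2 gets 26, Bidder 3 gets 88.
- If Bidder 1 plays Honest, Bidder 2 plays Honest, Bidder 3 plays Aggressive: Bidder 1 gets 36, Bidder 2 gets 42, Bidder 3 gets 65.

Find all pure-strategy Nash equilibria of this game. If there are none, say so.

(Shade, Shade, Shade): Bidder 1 can switch to Honest (13 → 53). Not NE.
(Shade, Shade, Honest): Bidder 2 can switch to Honest (40 → 65). Not NE.
(Shade, Shade, Aggressive): Bidder 1 can switch to Honest (26 → 82). Not NE.
(Shade, Honest, Shade): Bidder 1 can switch to Honest (32 → 54). Not NE.
(Shade, Honest, Honest): Bidder 1 can switch to Honest (66 → 73). Not NE.
(Shade, Honest, Aggressive): Bidder 1 gets 43, best alternative 36; Bidder 2 gets 61, best alternative 48; Bidder 3 gets 78, best alternative 72. No profitable deviation — NE.
(Honest, Shade, Shade): Bidder 1 gets 53, best alternative 13; Bidder 2 gets 89, best alternative 60; Bidder 3 gets 90, best alternative 72. No profitable deviation — NE.
(Honest, Shade, Honest): Bidder 1 can switch to Shade (14 → 43). Not NE.
(Honest, Shade, Aggressive): Bidder 3 can switch to Shade (72 → 90). Not NE.
(Honest, Honest, Shade): Bidder 2 can switch to Shade (60 → 89). Not NE.
(Honest, Honest, Honest): Bidder 1 gets 73, best alternative 66; Bidder 2 gets 26, best alternative 20; Bidder 3 gets 88, best alternative 69. No profitable deviation — NE.
(Honest, Honest, Aggressive): Bidder 1 can switch to Shade (36 → 43). Not NE.

The pure Nash equilibria are (Shade, Honest, Aggressive), (Honest, Shade, Shade), (Honest, Honest, Honest).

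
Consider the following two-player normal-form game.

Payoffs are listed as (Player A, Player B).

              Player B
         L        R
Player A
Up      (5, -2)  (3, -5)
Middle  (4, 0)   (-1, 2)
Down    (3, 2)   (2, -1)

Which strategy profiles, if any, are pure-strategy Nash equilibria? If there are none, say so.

Player A against L: payoffs 5, 4, 3 → best response Up.
Player A against R: payoffs 3, -1, 2 → best response Up.
Player B against Up: payoffs -2, -5 → best response L.
Player B against Middle: payoffs 0, 2 → best response R.
Player B against Down: payoffs 2, -1 → best response L.
Mutual best responses: (Up, L).

The unique pure-strategy Nash equilibrium is (Up, L).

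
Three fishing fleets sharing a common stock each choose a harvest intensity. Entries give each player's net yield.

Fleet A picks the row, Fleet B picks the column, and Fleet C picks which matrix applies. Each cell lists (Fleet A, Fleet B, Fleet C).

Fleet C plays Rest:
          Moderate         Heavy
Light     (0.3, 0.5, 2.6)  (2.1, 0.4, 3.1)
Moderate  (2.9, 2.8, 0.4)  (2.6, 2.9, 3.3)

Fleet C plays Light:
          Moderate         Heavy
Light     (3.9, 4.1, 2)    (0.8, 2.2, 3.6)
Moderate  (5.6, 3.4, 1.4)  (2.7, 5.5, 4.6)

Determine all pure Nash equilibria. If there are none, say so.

Pure NE: (Moderate, Heavy, Light)

(Light, Moderate, Rest): Fleet A can switch to Moderate (0.3 → 2.9). Not NE.
(Light, Moderate, Light): Fleet A can switch to Moderate (3.9 → 5.6). Not NE.
(Light, Heavy, Rest): Fleet A can switch to Moderate (2.1 → 2.6). Not NE.
(Light, Heavy, Light): Fleet A can switch to Moderate (0.8 → 2.7). Not NE.
(Moderate, Moderate, Rest): Fleet B can switch to Heavy (2.8 → 2.9). Not NE.
(Moderate, Moderate, Light): Fleet B can switch to Heavy (3.4 → 5.5). Not NE.
(Moderate, Heavy, Light): Fleet A gets 2.7, best alternative 0.8; Fleet B gets 5.5, best alternative 3.4; Fleet C gets 4.6, best alternative 3.3. No profitable deviation — NE.
(The remaining 1 profile has a profitable deviation by the same check.)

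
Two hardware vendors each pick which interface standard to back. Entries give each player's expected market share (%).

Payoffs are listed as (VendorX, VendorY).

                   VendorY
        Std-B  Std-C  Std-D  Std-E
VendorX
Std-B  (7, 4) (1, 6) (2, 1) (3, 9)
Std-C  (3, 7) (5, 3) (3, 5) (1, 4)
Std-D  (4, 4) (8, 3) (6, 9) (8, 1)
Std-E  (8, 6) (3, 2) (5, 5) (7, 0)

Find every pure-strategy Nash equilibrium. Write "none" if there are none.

For each player, find the best response to each opponent profile; mutual best responses are the pure NE.
VendorX against Std-B: payoffs 7, 3, 4, 8 → best response Std-E.
VendorX against Std-C: payoffs 1, 5, 8, 3 → best response Std-D.
VendorX against Std-D: payoffs 2, 3, 6, 5 → best response Std-D.
VendorX against Std-E: payoffs 3, 1, 8, 7 → best response Std-D.
VendorY against Std-B: payoffs 4, 6, 1, 9 → best response Std-E.
VendorY against Std-C: payoffs 7, 3, 5, 4 → best response Std-B.
VendorY against Std-D: payoffs 4, 3, 9, 1 → best response Std-D.
VendorY against Std-E: payoffs 6, 2, 5, 0 → best response Std-B.
Mutual best responses: (Std-D, Std-D); (Std-E, Std-B).

The pure Nash equilibria are (Std-D, Std-D), (Std-E, Std-B).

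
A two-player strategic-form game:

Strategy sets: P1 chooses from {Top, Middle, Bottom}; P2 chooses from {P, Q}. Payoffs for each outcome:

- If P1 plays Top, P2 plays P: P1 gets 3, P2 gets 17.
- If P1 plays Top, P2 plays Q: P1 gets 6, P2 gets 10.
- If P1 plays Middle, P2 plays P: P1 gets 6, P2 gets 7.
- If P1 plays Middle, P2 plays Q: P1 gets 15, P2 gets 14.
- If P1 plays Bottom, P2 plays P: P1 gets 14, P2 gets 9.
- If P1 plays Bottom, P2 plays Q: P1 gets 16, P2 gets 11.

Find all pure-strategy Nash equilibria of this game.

The unique pure-strategy Nash equilibrium is (Bottom, Q).

(Top, P): P1 can switch to Middle (3 → 6). Not NE.
(Top, Q): P1 can switch to Middle (6 → 15). Not NE.
(Middle, P): P1 can switch to Bottom (6 → 14). Not NE.
(Middle, Q): P1 can switch to Bottom (15 → 16). Not NE.
(Bottom, P): P2 can switch to Q (9 → 11). Not NE.
(Bottom, Q): P1 gets 16, best alternative 15; P2 gets 11, best alternative 9. No profitable deviation — NE.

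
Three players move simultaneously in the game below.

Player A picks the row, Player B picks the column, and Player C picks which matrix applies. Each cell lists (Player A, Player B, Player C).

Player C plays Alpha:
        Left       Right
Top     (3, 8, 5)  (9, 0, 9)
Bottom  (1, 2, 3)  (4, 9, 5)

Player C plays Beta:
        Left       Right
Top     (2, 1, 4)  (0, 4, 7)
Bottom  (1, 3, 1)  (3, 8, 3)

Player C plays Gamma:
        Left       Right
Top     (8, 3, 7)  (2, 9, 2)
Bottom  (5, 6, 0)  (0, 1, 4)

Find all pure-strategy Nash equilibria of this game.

none

For each player, find the best response to each opponent profile; mutual best responses are the pure NE.
Player A against (Left, Alpha): payoffs 3, 1 → best response Top.
Player A against (Left, Beta): payoffs 2, 1 → best response Top.
Player A against (Left, Gamma): payoffs 8, 5 → best response Top.
Player A against (Right, Alpha): payoffs 9, 4 → best response Top.
Player A against (Right, Beta): payoffs 0, 3 → best response Bottom.
Player A against (Right, Gamma): payoffs 2, 0 → best response Top.
Player B against (Top, Alpha): payoffs 8, 0 → best response Left.
Player B against (Top, Beta): payoffs 1, 4 → best response Right.
Player B against (Top, Gamma): payoffs 3, 9 → best response Right.
Player B against (Bottom, Alpha): payoffs 2, 9 → best response Right.
Player B against (Bottom, Beta): payoffs 3, 8 → best response Right.
Player B against (Bottom, Gamma): payoffs 6, 1 → best response Left.
Player C against (Top, Left): payoffs 5, 4, 7 → best response Gamma.
Player C against (Top, Right): payoffs 9, 7, 2 → best response Alpha.
Player C against (Bottom, Left): payoffs 3, 1, 0 → best response Alpha.
Player C against (Bottom, Right): payoffs 5, 3, 4 → best response Alpha.
No profile is a mutual best response for all players.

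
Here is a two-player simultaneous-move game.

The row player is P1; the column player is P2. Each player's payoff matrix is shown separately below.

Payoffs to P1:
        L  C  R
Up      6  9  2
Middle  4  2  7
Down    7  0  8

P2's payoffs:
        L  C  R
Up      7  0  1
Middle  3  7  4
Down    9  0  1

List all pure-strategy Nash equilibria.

(Down, L)

P1 against L: payoffs 6, 4, 7 → best response Down.
P1 against C: payoffs 9, 2, 0 → best response Up.
P1 against R: payoffs 2, 7, 8 → best response Down.
P2 against Up: payoffs 7, 0, 1 → best response L.
P2 against Middle: payoffs 3, 7, 4 → best response C.
P2 against Down: payoffs 9, 0, 1 → best response L.
Mutual best responses: (Down, L).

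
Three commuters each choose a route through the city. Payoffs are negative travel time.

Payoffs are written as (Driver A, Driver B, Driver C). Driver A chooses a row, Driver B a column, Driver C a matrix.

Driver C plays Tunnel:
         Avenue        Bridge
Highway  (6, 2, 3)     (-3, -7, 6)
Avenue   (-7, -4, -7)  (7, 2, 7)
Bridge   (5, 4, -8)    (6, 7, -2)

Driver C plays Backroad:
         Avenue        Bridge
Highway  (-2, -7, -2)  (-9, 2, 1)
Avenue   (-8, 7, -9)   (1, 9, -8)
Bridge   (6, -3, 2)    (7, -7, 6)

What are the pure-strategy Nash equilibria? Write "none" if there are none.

Pure-strategy Nash equilibria: (Highway, Avenue, Tunnel) and (Avenue, Bridge, Tunnel) and (Bridge, Avenue, Backroad)

(Highway, Avenue, Tunnel): Driver A gets 6, best alternative 5; Driver B gets 2, best alternative -7; Driver C gets 3, best alternative -2. No profitable deviation — NE.
(Highway, Avenue, Backroad): Driver A can switch to Bridge (-2 → 6). Not NE.
(Highway, Bridge, Tunnel): Driver A can switch to Avenue (-3 → 7). Not NE.
(Highway, Bridge, Backroad): Driver A can switch to Avenue (-9 → 1). Not NE.
(Avenue, Avenue, Tunnel): Driver A can switch to Highway (-7 → 6). Not NE.
(Avenue, Avenue, Backroad): Driver A can switch to Highway (-8 → -2). Not NE.
(Avenue, Bridge, Tunnel): Driver A gets 7, best alternative 6; Driver B gets 2, best alternative -4; Driver C gets 7, best alternative -8. No profitable deviation — NE.
(Avenue, Bridge, Backroad): Driver A can switch to Bridge (1 → 7). Not NE.
(Bridge, Avenue, Tunnel): Driver A can switch to Highway (5 → 6). Not NE.
(Bridge, Avenue, Backroad): Driver A gets 6, best alternative -2; Driver B gets -3, best alternative -7; Driver C gets 2, best alternative -8. No profitable deviation — NE.
(Bridge, Bridge, Tunnel): Driver A can switch to Avenue (6 → 7). Not NE.
(Bridge, Bridge, Backroad): Driver B can switch to Avenue (-7 → -3). Not NE.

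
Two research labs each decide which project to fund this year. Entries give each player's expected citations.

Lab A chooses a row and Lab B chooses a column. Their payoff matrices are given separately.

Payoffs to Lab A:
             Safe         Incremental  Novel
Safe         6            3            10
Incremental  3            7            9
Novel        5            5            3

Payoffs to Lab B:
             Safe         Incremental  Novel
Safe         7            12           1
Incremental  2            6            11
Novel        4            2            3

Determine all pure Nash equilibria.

This game has no pure Nash equilibrium.

(Safe, Safe): Lab B can switch to Incremental (7 → 12). Not NE.
(Safe, Incremental): Lab A can switch to Incremental (3 → 7). Not NE.
(Safe, Novel): Lab B can switch to Safe (1 → 7). Not NE.
(Incremental, Safe): Lab A can switch to Safe (3 → 6). Not NE.
(Incremental, Incremental): Lab B can switch to Novel (6 → 11). Not NE.
(Incremental, Novel): Lab A can switch to Safe (9 → 10). Not NE.
(Novel, Safe): Lab A can switch to Safe (5 → 6). Not NE.
(Novel, Incremental): Lab A can switch to Incremental (5 → 7). Not NE.
(Novel, Novel): Lab A can switch to Safe (3 → 10). Not NE.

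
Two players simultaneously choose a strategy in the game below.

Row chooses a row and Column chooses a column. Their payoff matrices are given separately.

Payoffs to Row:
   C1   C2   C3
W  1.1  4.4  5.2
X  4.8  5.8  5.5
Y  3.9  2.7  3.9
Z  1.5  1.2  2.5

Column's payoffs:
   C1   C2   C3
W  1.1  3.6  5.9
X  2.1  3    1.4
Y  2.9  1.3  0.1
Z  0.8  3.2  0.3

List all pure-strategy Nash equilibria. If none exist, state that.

(W, C1): Row can switch to X (1.1 → 4.8). Not NE.
(W, C2): Row can switch to X (4.4 → 5.8). Not NE.
(W, C3): Row can switch to X (5.2 → 5.5). Not NE.
(X, C1): Column can switch to C2 (2.1 → 3). Not NE.
(X, C2): Row gets 5.8, best alternative 4.4; Column gets 3, best alternative 2.1. No profitable deviation — NE.
(X, C3): Column can switch to C1 (1.4 → 2.1). Not NE.
(Y, C1): Row can switch to X (3.9 → 4.8). Not NE.
(Y, C2): Row can switch to W (2.7 → 4.4). Not NE.
(Y, C3): Row can switch to W (3.9 → 5.2). Not NE.
(Z, C1): Row can switch to X (1.5 → 4.8). Not NE.
(Z, C2): Row can switch to W (1.2 → 4.4). Not NE.
(Z, C3): Row can switch to W (2.5 → 5.2). Not NE.

The unique pure-strategy Nash equilibrium is (X, C2).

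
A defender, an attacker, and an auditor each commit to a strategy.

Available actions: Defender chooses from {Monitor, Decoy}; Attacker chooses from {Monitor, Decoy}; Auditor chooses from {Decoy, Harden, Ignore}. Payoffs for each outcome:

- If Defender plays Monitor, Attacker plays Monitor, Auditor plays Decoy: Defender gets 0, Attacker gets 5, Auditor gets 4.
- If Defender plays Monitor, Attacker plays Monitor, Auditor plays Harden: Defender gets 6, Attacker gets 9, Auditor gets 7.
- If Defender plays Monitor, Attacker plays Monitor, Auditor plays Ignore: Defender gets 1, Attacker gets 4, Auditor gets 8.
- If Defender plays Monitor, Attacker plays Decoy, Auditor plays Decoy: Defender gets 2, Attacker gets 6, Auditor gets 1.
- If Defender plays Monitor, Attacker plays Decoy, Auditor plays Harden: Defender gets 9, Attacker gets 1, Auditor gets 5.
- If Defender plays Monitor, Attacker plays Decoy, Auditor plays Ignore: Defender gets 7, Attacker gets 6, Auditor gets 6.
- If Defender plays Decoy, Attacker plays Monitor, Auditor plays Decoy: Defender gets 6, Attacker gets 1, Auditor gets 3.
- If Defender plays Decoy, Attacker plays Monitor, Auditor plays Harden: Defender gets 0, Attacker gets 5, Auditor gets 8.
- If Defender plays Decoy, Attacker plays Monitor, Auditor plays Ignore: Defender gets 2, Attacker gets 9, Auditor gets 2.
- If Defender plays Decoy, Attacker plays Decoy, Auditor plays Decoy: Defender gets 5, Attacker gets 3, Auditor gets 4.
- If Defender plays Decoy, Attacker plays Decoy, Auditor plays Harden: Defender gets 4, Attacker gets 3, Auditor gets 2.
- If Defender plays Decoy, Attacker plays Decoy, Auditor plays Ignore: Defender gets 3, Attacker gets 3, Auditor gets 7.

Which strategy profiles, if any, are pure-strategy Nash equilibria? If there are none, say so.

Pure NE: (Monitor, Decoy, Ignore)

Defender against (Monitor, Decoy): payoffs 0, 6 → best response Decoy.
Defender against (Monitor, Harden): payoffs 6, 0 → best response Monitor.
Defender against (Monitor, Ignore): payoffs 1, 2 → best response Decoy.
Defender against (Decoy, Decoy): payoffs 2, 5 → best response Decoy.
Defender against (Decoy, Harden): payoffs 9, 4 → best response Monitor.
Defender against (Decoy, Ignore): payoffs 7, 3 → best response Monitor.
Attacker against (Monitor, Decoy): payoffs 5, 6 → best response Decoy.
Attacker against (Monitor, Harden): payoffs 9, 1 → best response Monitor.
Attacker against (Monitor, Ignore): payoffs 4, 6 → best response Decoy.
Attacker against (Decoy, Decoy): payoffs 1, 3 → best response Decoy.
Attacker against (Decoy, Harden): payoffs 5, 3 → best response Monitor.
Attacker against (Decoy, Ignore): payoffs 9, 3 → best response Monitor.
Auditor against (Monitor, Monitor): payoffs 4, 7, 8 → best response Ignore.
Auditor against (Monitor, Decoy): payoffs 1, 5, 6 → best response Ignore.
Auditor against (Decoy, Monitor): payoffs 3, 8, 2 → best response Harden.
Auditor against (Decoy, Decoy): payoffs 4, 2, 7 → best response Ignore.
Mutual best responses: (Monitor, Decoy, Ignore).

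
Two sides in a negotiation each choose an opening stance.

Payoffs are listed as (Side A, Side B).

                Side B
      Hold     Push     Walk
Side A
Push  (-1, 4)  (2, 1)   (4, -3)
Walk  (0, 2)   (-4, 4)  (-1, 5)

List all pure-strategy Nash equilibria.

Side A against Hold: payoffs -1, 0 → best response Walk.
Side A against Push: payoffs 2, -4 → best response Push.
Side A against Walk: payoffs 4, -1 → best response Push.
Side B against Push: payoffs 4, 1, -3 → best response Hold.
Side B against Walk: payoffs 2, 4, 5 → best response Walk.
No profile is a mutual best response for all players.

none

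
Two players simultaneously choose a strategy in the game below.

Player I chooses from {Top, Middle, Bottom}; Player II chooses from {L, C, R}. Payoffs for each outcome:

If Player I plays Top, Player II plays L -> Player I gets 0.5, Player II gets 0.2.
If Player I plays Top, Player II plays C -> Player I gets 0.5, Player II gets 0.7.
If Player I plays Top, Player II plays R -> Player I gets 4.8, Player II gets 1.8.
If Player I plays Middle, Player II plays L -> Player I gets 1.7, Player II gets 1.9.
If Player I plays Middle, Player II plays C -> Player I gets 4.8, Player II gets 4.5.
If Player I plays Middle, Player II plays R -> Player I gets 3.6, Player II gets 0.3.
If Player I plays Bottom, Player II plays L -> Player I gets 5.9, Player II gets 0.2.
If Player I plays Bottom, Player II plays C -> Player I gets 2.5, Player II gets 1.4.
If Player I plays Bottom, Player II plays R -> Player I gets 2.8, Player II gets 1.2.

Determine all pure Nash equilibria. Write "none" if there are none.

(Top, R); (Middle, C)

For each strategy profile, look for a profitable unilateral deviation.
(Top, L): Player I can switch to Middle (0.5 → 1.7). Not NE.
(Top, C): Player I can switch to Middle (0.5 → 4.8). Not NE.
(Top, R): Player I gets 4.8, best alternative 3.6; Player II gets 1.8, best alternative 0.7. No profitable deviation — NE.
(Middle, L): Player I can switch to Bottom (1.7 → 5.9). Not NE.
(Middle, C): Player I gets 4.8, best alternative 2.5; Player II gets 4.5, best alternative 1.9. No profitable deviation — NE.
(Middle, R): Player I can switch to Top (3.6 → 4.8). Not NE.
(Bottom, L): Player II can switch to C (0.2 → 1.4). Not NE.
(Bottom, C): Player I can switch to Middle (2.5 → 4.8). Not NE.
(Bottom, R): Player I can switch to Top (2.8 → 4.8). Not NE.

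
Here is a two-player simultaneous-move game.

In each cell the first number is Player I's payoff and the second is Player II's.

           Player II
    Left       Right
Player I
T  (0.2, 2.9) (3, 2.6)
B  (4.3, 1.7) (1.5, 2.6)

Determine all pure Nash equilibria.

(T, Left): Player I can switch to B (0.2 → 4.3). Not NE.
(T, Right): Player II can switch to Left (2.6 → 2.9). Not NE.
(B, Left): Player II can switch to Right (1.7 → 2.6). Not NE.
(B, Right): Player I can switch to T (1.5 → 3). Not NE.

There is no pure-strategy Nash equilibrium.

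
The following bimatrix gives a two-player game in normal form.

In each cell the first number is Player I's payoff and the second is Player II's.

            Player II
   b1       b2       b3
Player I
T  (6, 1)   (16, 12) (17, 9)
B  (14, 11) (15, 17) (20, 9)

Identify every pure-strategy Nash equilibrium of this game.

Player I against b1: payoffs 6, 14 → best response B.
Player I against b2: payoffs 16, 15 → best response T.
Player I against b3: payoffs 17, 20 → best response B.
Player II against T: payoffs 1, 12, 9 → best response b2.
Player II against B: payoffs 11, 17, 9 → best response b2.
Mutual best responses: (T, b2).

(T, b2)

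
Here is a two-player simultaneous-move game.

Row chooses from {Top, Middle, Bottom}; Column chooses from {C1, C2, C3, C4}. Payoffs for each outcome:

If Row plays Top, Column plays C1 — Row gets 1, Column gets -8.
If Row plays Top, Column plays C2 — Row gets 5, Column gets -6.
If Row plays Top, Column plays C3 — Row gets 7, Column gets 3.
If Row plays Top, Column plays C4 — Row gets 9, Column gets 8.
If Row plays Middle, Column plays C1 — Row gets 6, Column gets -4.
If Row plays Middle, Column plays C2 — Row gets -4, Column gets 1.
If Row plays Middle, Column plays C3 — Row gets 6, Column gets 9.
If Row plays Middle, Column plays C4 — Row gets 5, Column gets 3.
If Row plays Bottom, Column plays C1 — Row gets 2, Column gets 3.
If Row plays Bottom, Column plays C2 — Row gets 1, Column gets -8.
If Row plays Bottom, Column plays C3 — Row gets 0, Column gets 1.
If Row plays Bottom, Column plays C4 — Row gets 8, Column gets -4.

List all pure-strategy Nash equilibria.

The unique pure-strategy Nash equilibrium is (Top, C4).

(Top, C1): Row can switch to Middle (1 → 6). Not NE.
(Top, C2): Column can switch to C3 (-6 → 3). Not NE.
(Top, C3): Column can switch to C4 (3 → 8). Not NE.
(Top, C4): Row gets 9, best alternative 8; Column gets 8, best alternative 3. No profitable deviation — NE.
(Middle, C1): Column can switch to C2 (-4 → 1). Not NE.
(Middle, C2): Row can switch to Top (-4 → 5). Not NE.
(Middle, C3): Row can switch to Top (6 → 7). Not NE.
(Middle, C4): Row can switch to Top (5 → 9). Not NE.
(Bottom, C1): Row can switch to Middle (2 → 6). Not NE.
(Bottom, C2): Row can switch to Top (1 → 5). Not NE.
(Bottom, C3): Row can switch to Top (0 → 7). Not NE.
(The remaining 1 profile has a profitable deviation by the same check.)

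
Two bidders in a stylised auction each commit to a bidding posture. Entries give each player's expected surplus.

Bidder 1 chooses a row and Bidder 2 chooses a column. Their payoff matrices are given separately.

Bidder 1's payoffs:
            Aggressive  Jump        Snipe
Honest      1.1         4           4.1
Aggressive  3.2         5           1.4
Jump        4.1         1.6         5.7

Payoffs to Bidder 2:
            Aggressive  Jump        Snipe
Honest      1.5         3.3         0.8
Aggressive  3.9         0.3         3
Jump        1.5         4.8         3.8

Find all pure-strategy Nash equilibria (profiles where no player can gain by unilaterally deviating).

No pure-strategy Nash equilibrium.

For each player, find the best response to each opponent profile; mutual best responses are the pure NE.
Bidder 1 against Aggressive: payoffs 1.1, 3.2, 4.1 → best response Jump.
Bidder 1 against Jump: payoffs 4, 5, 1.6 → best response Aggressive.
Bidder 1 against Snipe: payoffs 4.1, 1.4, 5.7 → best response Jump.
Bidder 2 against Honest: payoffs 1.5, 3.3, 0.8 → best response Jump.
Bidder 2 against Aggressive: payoffs 3.9, 0.3, 3 → best response Aggressive.
Bidder 2 against Jump: payoffs 1.5, 4.8, 3.8 → best response Jump.
No profile is a mutual best response for all players.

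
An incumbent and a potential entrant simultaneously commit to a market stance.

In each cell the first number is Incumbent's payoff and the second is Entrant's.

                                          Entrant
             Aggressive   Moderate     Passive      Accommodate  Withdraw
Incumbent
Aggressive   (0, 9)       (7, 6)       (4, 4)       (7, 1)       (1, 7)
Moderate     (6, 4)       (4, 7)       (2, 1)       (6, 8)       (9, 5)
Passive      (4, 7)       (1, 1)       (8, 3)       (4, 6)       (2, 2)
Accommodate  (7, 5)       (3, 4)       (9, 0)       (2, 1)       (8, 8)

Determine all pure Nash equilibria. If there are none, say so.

Mark each player's best response to every combination of opponents' strategies; a profile where every player is best-responding is a pure Nash equilibrium.
Incumbent against Aggressive: payoffs 0, 6, 4, 7 → best response Accommodate.
Incumbent against Moderate: payoffs 7, 4, 1, 3 → best response Aggressive.
Incumbent against Passive: payoffs 4, 2, 8, 9 → best response Accommodate.
Incumbent against Accommodate: payoffs 7, 6, 4, 2 → best response Aggressive.
Incumbent against Withdraw: payoffs 1, 9, 2, 8 → best response Moderate.
Entrant against Aggressive: payoffs 9, 6, 4, 1, 7 → best response Aggressive.
Entrant against Moderate: payoffs 4, 7, 1, 8, 5 → best response Accommodate.
Entrant against Passive: payoffs 7, 1, 3, 6, 2 → best response Aggressive.
Entrant against Accommodate: payoffs 5, 4, 0, 1, 8 → best response Withdraw.
No profile is a mutual best response for all players.

There is no pure-strategy Nash equilibrium.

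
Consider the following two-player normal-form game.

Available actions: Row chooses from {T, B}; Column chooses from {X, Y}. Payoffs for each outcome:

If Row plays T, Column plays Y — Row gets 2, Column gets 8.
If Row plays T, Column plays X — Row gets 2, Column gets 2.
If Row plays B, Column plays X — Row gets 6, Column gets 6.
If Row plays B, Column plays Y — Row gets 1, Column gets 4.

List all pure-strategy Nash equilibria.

For each strategy profile, look for a profitable unilateral deviation.
(T, X): Row can switch to B (2 → 6). Not NE.
(T, Y): Row gets 2, best alternative 1; Column gets 8, best alternative 2. No profitable deviation — NE.
(B, X): Row gets 6, best alternative 2; Column gets 6, best alternative 4. No profitable deviation — NE.
(B, Y): Row can switch to T (1 → 2). Not NE.

(T, Y), (B, X)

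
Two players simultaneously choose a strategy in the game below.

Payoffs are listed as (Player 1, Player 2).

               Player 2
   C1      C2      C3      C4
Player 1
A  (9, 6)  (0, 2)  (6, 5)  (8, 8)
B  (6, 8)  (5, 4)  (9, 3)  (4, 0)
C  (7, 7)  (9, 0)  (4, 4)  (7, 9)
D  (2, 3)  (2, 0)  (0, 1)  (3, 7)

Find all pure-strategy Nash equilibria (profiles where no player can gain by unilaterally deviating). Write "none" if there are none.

For each player, find the best response to each opponent profile; mutual best responses are the pure NE.
Player 1 against C1: payoffs 9, 6, 7, 2 → best response A.
Player 1 against C2: payoffs 0, 5, 9, 2 → best response C.
Player 1 against C3: payoffs 6, 9, 4, 0 → best response B.
Player 1 against C4: payoffs 8, 4, 7, 3 → best response A.
Player 2 against A: payoffs 6, 2, 5, 8 → best response C4.
Player 2 against B: payoffs 8, 4, 3, 0 → best response C1.
Player 2 against C: payoffs 7, 0, 4, 9 → best response C4.
Player 2 against D: payoffs 3, 0, 1, 7 → best response C4.
Mutual best responses: (A, C4).

(A, C4)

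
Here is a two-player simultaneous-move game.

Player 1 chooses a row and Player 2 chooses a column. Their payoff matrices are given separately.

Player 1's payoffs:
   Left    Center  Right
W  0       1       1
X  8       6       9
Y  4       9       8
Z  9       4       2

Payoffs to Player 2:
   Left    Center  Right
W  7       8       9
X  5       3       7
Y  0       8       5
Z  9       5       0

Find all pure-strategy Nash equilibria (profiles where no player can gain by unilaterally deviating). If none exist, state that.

Pure-strategy Nash equilibria: (X, Right); (Y, Center); (Z, Left)

For each strategy profile, look for a profitable unilateral deviation.
(W, Left): Player 1 can switch to X (0 → 8). Not NE.
(W, Center): Player 1 can switch to X (1 → 6). Not NE.
(W, Right): Player 1 can switch to X (1 → 9). Not NE.
(X, Left): Player 1 can switch to Z (8 → 9). Not NE.
(X, Center): Player 1 can switch to Y (6 → 9). Not NE.
(X, Right): Player 1 gets 9, best alternative 8; Player 2 gets 7, best alternative 5. No profitable deviation — NE.
(Y, Left): Player 1 can switch to X (4 → 8). Not NE.
(Y, Center): Player 1 gets 9, best alternative 6; Player 2 gets 8, best alternative 5. No profitable deviation — NE.
(Y, Right): Player 1 can switch to X (8 → 9). Not NE.
(Z, Left): Player 1 gets 9, best alternative 8; Player 2 gets 9, best alternative 5. No profitable deviation — NE.
(Z, Center): Player 1 can switch to X (4 → 6). Not NE.
(The remaining 1 profile has a profitable deviation by the same check.)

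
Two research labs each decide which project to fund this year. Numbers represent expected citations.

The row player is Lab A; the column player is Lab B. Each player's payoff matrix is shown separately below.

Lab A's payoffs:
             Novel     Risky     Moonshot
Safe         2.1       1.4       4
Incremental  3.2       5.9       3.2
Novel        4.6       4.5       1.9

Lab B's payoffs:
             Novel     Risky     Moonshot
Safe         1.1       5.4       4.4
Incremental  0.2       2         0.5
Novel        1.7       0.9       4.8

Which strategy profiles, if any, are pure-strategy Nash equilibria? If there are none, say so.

(Safe, Novel): Lab A can switch to Incremental (2.1 → 3.2). Not NE.
(Safe, Risky): Lab A can switch to Incremental (1.4 → 5.9). Not NE.
(Safe, Moonshot): Lab B can switch to Risky (4.4 → 5.4). Not NE.
(Incremental, Novel): Lab A can switch to Novel (3.2 → 4.6). Not NE.
(Incremental, Risky): Lab A gets 5.9, best alternative 4.5; Lab B gets 2, best alternative 0.5. No profitable deviation — NE.
(Incremental, Moonshot): Lab A can switch to Safe (3.2 → 4). Not NE.
(Novel, Novel): Lab B can switch to Moonshot (1.7 → 4.8). Not NE.
(Novel, Risky): Lab A can switch to Incremental (4.5 → 5.9). Not NE.
(Novel, Moonshot): Lab A can switch to Safe (1.9 → 4). Not NE.

(Incremental, Risky)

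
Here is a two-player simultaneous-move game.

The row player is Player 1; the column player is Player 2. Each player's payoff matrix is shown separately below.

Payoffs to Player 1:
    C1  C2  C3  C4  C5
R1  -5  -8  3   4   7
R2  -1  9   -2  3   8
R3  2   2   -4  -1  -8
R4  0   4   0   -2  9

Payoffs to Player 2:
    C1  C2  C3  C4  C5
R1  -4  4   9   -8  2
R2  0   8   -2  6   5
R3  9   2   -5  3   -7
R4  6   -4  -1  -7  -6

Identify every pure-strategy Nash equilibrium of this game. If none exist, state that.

For each player, find the best response to each opponent profile; mutual best responses are the pure NE.
Player 1 against C1: payoffs -5, -1, 2, 0 → best response R3.
Player 1 against C2: payoffs -8, 9, 2, 4 → best response R2.
Player 1 against C3: payoffs 3, -2, -4, 0 → best response R1.
Player 1 against C4: payoffs 4, 3, -1, -2 → best response R1.
Player 1 against C5: payoffs 7, 8, -8, 9 → best response R4.
Player 2 against R1: payoffs -4, 4, 9, -8, 2 → best response C3.
Player 2 against R2: payoffs 0, 8, -2, 6, 5 → best response C2.
Player 2 against R3: payoffs 9, 2, -5, 3, -7 → best response C1.
Player 2 against R4: payoffs 6, -4, -1, -7, -6 → best response C1.
Mutual best responses: (R1, C3); (R2, C2); (R3, C1).

(R1, C3); (R2, C2); (R3, C1)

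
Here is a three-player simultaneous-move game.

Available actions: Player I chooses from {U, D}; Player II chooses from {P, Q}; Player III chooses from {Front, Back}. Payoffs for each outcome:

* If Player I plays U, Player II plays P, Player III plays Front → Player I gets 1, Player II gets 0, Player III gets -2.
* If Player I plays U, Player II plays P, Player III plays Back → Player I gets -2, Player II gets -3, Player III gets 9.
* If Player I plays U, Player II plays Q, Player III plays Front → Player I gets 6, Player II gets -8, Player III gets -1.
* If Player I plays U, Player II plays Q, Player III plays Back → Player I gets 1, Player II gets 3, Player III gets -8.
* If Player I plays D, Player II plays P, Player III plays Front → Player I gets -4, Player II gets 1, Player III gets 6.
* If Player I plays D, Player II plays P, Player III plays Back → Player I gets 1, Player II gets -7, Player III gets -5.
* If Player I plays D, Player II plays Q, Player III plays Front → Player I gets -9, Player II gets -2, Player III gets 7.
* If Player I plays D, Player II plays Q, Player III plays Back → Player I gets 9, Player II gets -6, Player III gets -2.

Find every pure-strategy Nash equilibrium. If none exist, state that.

No pure-strategy Nash equilibrium.

(U, P, Front): Player III can switch to Back (-2 → 9). Not NE.
(U, P, Back): Player I can switch to D (-2 → 1). Not NE.
(U, Q, Front): Player II can switch to P (-8 → 0). Not NE.
(U, Q, Back): Player I can switch to D (1 → 9). Not NE.
(D, P, Front): Player I can switch to U (-4 → 1). Not NE.
(D, P, Back): Player II can switch to Q (-7 → -6). Not NE.
(D, Q, Front): Player I can switch to U (-9 → 6). Not NE.
(D, Q, Back): Player III can switch to Front (-2 → 7). Not NE.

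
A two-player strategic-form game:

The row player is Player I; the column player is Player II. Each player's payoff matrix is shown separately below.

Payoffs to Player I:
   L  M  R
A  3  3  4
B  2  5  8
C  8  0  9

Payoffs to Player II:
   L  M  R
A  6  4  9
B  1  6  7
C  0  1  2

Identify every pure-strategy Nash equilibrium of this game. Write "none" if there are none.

Pure NE: (C, R)

Player I against L: payoffs 3, 2, 8 → best response C.
Player I against M: payoffs 3, 5, 0 → best response B.
Player I against R: payoffs 4, 8, 9 → best response C.
Player II against A: payoffs 6, 4, 9 → best response R.
Player II against B: payoffs 1, 6, 7 → best response R.
Player II against C: payoffs 0, 1, 2 → best response R.
Mutual best responses: (C, R).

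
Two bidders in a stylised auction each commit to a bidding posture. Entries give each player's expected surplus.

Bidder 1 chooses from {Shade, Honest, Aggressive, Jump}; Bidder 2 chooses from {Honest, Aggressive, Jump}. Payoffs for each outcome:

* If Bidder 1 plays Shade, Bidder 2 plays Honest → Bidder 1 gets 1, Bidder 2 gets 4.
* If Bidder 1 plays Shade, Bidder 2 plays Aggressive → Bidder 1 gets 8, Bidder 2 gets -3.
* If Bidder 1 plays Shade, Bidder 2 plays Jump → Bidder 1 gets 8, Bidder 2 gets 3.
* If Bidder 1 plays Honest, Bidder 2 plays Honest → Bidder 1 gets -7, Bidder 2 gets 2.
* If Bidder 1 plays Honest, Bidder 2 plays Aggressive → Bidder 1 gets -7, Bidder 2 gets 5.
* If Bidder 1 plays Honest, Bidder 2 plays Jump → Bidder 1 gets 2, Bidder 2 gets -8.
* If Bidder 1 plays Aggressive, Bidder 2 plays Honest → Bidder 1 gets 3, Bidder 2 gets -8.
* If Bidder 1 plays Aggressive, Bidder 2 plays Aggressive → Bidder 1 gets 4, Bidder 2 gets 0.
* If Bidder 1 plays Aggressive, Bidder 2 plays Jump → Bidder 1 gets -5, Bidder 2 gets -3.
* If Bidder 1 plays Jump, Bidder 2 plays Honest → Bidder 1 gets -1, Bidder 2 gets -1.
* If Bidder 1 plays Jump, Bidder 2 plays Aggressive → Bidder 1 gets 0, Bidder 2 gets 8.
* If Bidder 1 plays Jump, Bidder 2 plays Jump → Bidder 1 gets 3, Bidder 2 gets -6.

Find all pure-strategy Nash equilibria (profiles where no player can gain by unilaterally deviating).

Bidder 1 against Honest: payoffs 1, -7, 3, -1 → best response Aggressive.
Bidder 1 against Aggressive: payoffs 8, -7, 4, 0 → best response Shade.
Bidder 1 against Jump: payoffs 8, 2, -5, 3 → best response Shade.
Bidder 2 against Shade: payoffs 4, -3, 3 → best response Honest.
Bidder 2 against Honest: payoffs 2, 5, -8 → best response Aggressive.
Bidder 2 against Aggressive: payoffs -8, 0, -3 → best response Aggressive.
Bidder 2 against Jump: payoffs -1, 8, -6 → best response Aggressive.
No profile is a mutual best response for all players.

No pure-strategy Nash equilibrium.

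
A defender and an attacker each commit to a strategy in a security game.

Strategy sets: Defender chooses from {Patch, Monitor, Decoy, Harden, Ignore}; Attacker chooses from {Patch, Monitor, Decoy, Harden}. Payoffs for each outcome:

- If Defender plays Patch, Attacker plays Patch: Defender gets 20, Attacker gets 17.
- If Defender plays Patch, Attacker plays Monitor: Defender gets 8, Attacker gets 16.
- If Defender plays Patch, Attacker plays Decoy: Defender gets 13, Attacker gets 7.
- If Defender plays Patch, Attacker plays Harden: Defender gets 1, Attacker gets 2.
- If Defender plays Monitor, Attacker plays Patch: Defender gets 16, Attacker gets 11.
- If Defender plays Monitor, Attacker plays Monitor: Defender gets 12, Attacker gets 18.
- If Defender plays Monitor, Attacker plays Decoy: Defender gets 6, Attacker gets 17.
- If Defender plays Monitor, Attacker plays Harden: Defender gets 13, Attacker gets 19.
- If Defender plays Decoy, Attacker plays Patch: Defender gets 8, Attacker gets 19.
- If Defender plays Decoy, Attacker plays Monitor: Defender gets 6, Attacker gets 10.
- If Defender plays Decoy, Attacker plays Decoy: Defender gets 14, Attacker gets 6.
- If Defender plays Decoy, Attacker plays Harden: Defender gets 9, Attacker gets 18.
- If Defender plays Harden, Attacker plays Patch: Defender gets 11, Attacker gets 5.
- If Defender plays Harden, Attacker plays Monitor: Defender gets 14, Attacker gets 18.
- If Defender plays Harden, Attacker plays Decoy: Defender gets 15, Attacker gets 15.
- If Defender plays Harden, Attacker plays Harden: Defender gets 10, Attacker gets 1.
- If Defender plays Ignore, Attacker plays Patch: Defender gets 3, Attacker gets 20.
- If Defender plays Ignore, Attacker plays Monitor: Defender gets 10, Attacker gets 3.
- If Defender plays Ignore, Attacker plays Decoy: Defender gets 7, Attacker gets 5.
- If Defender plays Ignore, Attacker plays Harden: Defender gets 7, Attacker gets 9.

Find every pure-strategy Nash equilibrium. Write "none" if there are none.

The pure Nash equilibria are (Patch, Patch); (Monitor, Harden); (Harden, Monitor).

(Patch, Patch): Defender gets 20, best alternative 16; Attacker gets 17, best alternative 16. No profitable deviation — NE.
(Patch, Monitor): Defender can switch to Monitor (8 → 12). Not NE.
(Patch, Decoy): Defender can switch to Decoy (13 → 14). Not NE.
(Patch, Harden): Defender can switch to Monitor (1 → 13). Not NE.
(Monitor, Patch): Defender can switch to Patch (16 → 20). Not NE.
(Monitor, Monitor): Defender can switch to Harden (12 → 14). Not NE.
(Monitor, Decoy): Defender can switch to Patch (6 → 13). Not NE.
(Monitor, Harden): Defender gets 13, best alternative 10; Attacker gets 19, best alternative 18. No profitable deviation — NE.
(Harden, Monitor): Defender gets 14, best alternative 12; Attacker gets 18, best alternative 15. No profitable deviation — NE.
(The remaining 11 profiles each have a profitable deviation by the same check.)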